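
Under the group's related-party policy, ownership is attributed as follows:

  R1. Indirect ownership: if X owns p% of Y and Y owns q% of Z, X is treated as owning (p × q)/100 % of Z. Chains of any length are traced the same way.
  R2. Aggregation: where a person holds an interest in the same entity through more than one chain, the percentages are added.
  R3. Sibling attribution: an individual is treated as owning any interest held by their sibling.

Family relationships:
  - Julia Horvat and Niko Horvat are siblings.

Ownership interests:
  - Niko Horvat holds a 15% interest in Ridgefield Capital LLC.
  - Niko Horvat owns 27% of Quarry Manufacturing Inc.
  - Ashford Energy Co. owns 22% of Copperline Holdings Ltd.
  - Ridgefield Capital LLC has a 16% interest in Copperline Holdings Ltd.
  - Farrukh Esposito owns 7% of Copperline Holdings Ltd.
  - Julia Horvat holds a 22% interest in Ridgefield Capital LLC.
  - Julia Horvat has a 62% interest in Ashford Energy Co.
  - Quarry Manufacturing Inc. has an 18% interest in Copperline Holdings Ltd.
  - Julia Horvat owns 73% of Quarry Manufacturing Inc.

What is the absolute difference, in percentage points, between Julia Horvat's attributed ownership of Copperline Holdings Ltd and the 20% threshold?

By sibling attribution (R3), Julia Horvat is treated as also owning Niko Horvat's interest in Quarry Manufacturing Inc, giving 73% + 27% = 100%.
By sibling attribution (R3), Julia Horvat is treated as also owning Niko Horvat's interest in Ridgefield Capital LLC, giving 22% + 15% = 37%.
Chain via Ashford Energy Co. (R1): 62% × 22% = 13.64% of Copperline Holdings Ltd.
Chain via Quarry Manufacturing Inc. (R1): 100% × 18% = 18% of Copperline Holdings Ltd.
Chain via Ridgefield Capital LLC (R1): 37% × 16% = 5.92% of Copperline Holdings Ltd.
Aggregating (R2): 13.64% + 18% + 5.92% = 37.56%.
37.56% exceeds the 20% threshold by 17.56 percentage points.

17.56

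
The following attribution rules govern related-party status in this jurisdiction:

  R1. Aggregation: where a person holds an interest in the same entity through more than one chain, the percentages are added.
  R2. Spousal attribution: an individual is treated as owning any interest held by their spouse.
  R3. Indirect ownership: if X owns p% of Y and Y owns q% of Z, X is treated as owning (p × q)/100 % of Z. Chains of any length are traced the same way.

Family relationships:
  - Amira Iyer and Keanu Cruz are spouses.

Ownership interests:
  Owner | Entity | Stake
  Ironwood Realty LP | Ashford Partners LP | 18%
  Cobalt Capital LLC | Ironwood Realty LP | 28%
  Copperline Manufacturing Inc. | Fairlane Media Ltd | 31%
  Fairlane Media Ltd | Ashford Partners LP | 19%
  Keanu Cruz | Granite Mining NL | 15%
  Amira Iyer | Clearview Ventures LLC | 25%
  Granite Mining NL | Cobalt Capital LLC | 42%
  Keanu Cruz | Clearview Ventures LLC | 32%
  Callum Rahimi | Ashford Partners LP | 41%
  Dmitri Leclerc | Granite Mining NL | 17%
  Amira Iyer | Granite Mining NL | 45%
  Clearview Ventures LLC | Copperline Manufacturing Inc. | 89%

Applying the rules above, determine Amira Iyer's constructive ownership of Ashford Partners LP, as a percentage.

By spousal attribution (R2), Amira Iyer is treated as also owning Keanu Cruz's interest in Granite Mining NL, giving 45% + 15% = 60%.
By spousal attribution (R2), Amira Iyer is treated as also owning Keanu Cruz's interest in Clearview Ventures LLC, giving 25% + 32% = 57%.
Chain via Granite Mining NL → Cobalt Capital LLC → Ironwood Realty LP (R3): 60% × 42% × 28% × 18% = 1.27008% of Ashford Partners LP.
Chain via Clearview Ventures LLC → Copperline Manufacturing Inc. → Fairlane Media Ltd (R3): 57% × 89% × 31% × 19% = 2.987997% of Ashford Partners LP.
Aggregating (R1): 1.27008% + 2.987997% = 4.258077%.

4.258077%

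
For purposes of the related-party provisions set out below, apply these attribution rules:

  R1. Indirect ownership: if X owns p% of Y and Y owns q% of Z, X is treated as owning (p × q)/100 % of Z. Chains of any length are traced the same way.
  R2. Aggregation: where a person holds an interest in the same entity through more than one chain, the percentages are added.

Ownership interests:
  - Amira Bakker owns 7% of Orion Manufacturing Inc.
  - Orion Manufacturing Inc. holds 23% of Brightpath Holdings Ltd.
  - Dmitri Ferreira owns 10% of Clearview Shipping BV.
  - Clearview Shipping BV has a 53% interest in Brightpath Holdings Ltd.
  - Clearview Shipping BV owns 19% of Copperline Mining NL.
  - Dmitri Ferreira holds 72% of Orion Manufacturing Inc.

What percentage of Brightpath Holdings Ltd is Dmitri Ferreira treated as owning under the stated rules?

21.86%

Chain via Orion Manufacturing Inc. (R1): 72% × 23% = 16.56% of Brightpath Holdings Ltd.
Chain via Clearview Shipping BV (R1): 10% × 53% = 5.3% of Brightpath Holdings Ltd.
Aggregating (R2): 16.56% + 5.3% = 21.86%.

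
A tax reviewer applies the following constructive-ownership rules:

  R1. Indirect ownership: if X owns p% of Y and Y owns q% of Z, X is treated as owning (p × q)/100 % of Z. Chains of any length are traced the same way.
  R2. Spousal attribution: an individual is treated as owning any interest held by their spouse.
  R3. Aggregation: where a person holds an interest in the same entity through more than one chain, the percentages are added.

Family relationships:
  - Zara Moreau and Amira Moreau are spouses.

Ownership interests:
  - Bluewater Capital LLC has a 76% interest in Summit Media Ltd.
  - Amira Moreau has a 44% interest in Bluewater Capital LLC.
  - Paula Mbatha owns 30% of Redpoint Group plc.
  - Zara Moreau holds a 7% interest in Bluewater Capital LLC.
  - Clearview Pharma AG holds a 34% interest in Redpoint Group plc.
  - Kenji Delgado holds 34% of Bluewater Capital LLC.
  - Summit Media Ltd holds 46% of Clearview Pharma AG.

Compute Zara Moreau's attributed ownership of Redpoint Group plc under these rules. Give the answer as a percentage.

6.062064%

By spousal attribution (R2), Zara Moreau is treated as also owning Amira Moreau's interest in Bluewater Capital LLC, giving 7% + 44% = 51%.
Chain via Bluewater Capital LLC → Summit Media Ltd → Clearview Pharma AG (R1): 51% × 76% × 46% × 34% = 6.062064% of Redpoint Group plc.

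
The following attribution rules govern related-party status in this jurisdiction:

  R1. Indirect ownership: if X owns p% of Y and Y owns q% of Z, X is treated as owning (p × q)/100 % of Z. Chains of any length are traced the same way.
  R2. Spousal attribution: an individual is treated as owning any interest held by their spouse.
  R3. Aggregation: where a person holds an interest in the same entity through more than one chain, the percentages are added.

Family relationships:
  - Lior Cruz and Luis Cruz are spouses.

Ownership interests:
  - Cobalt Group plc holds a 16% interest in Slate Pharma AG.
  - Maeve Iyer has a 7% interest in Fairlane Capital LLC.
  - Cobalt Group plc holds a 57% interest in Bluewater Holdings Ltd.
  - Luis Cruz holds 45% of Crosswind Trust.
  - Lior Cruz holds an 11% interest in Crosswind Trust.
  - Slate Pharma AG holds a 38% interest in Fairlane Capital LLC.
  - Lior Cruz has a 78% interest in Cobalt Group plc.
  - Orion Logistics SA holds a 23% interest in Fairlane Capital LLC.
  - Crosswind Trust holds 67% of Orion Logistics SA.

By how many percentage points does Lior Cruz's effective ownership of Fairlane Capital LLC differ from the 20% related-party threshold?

6.628

By spousal attribution (R2), Lior Cruz is treated as also owning Luis Cruz's interest in Crosswind Trust, giving 11% + 45% = 56%.
Chain via Cobalt Group plc → Slate Pharma AG (R1): 78% × 16% × 38% = 4.7424% of Fairlane Capital LLC.
Chain via Crosswind Trust → Orion Logistics SA (R1): 56% × 67% × 23% = 8.6296% of Fairlane Capital LLC.
Aggregating (R3): 4.7424% + 8.6296% = 13.372%.
13.372% falls short of the 20% threshold by 6.628 percentage points.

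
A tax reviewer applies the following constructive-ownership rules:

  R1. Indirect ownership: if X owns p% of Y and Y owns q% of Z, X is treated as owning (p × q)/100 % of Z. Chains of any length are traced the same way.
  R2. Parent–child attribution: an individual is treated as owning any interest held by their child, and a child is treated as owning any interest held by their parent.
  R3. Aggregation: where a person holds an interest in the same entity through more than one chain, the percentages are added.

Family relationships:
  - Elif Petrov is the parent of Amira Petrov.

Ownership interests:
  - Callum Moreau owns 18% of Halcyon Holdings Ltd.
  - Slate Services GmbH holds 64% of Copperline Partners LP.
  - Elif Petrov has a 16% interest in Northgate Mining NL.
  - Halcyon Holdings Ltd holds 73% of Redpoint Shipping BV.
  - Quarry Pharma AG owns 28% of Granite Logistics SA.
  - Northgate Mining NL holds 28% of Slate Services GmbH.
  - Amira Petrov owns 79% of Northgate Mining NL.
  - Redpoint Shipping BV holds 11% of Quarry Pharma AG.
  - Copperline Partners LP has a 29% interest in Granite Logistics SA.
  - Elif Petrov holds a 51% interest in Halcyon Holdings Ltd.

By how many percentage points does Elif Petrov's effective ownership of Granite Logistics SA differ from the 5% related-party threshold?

By parent–child attribution (R2), Elif Petrov is treated as also owning Amira Petrov's interest in Northgate Mining NL, giving 16% + 79% = 95%.
Chain via Halcyon Holdings Ltd → Redpoint Shipping BV → Quarry Pharma AG (R1): 51% × 73% × 11% × 28% = 1.146684% of Granite Logistics SA.
Chain via Northgate Mining NL → Slate Services GmbH → Copperline Partners LP (R1): 95% × 28% × 64% × 29% = 4.93696% of Granite Logistics SA.
Aggregating (R3): 1.146684% + 4.93696% = 6.083644%.
6.083644% exceeds the 5% threshold by 1.083644 percentage points.

1.083644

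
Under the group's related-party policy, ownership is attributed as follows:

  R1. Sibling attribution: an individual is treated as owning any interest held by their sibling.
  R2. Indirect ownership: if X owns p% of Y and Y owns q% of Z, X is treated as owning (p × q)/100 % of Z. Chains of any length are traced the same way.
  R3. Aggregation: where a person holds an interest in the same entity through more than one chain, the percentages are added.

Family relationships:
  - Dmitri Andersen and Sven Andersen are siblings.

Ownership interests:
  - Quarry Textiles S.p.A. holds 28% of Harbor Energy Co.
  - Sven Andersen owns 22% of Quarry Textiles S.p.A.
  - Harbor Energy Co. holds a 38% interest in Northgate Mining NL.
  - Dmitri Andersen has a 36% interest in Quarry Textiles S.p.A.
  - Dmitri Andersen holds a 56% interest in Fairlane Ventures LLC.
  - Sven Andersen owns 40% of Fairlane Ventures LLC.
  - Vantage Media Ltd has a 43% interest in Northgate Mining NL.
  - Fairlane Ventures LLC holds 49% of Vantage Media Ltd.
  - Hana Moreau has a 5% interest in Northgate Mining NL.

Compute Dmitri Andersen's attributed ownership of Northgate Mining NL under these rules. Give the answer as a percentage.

By sibling attribution (R1), Dmitri Andersen is treated as also owning Sven Andersen's interest in Quarry Textiles S.p.A, giving 36% + 22% = 58%.
By sibling attribution (R1), Dmitri Andersen is treated as also owning Sven Andersen's interest in Fairlane Ventures LLC, giving 56% + 40% = 96%.
Chain via Quarry Textiles S.p.A. → Harbor Energy Co. (R2): 58% × 28% × 38% = 6.1712% of Northgate Mining NL.
Chain via Fairlane Ventures LLC → Vantage Media Ltd (R2): 96% × 49% × 43% = 20.2272% of Northgate Mining NL.
Aggregating (R3): 6.1712% + 20.2272% = 26.3984%.

26.3984%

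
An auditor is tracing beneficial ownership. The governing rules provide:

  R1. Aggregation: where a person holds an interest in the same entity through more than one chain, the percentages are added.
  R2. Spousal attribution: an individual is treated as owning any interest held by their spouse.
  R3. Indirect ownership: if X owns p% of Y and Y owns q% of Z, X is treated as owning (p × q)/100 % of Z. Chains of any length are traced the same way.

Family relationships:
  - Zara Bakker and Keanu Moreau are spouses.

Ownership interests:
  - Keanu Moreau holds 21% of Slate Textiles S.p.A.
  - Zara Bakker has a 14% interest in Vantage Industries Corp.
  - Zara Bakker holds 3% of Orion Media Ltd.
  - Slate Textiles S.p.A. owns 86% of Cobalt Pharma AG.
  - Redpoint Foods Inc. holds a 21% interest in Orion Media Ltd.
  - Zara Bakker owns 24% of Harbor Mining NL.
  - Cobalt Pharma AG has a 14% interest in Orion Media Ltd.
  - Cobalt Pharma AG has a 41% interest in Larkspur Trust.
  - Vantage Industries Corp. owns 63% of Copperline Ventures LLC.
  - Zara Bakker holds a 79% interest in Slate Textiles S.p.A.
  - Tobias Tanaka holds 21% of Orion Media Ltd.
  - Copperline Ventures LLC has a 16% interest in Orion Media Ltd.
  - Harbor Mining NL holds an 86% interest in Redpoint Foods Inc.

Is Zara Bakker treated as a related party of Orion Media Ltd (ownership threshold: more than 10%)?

By spousal attribution (R2), Zara Bakker is treated as also owning Keanu Moreau's interest in Slate Textiles S.p.A, giving 79% + 21% = 100%.
Chain via Slate Textiles S.p.A. → Cobalt Pharma AG (R3): 100% × 86% × 14% = 12.04% of Orion Media Ltd.
Chain via Harbor Mining NL → Redpoint Foods Inc. (R3): 24% × 86% × 21% = 4.3344% of Orion Media Ltd.
Chain via Vantage Industries Corp. → Copperline Ventures LLC (R3): 14% × 63% × 16% = 1.4112% of Orion Media Ltd.
Direct interest in Orion Media Ltd: 3%.
Aggregating (R1): 12.04% + 4.3344% + 1.4112% + 3% = 20.7856%.
20.7856% exceeds the 10% threshold, so Zara is a related party to Orion Media Ltd.

Yes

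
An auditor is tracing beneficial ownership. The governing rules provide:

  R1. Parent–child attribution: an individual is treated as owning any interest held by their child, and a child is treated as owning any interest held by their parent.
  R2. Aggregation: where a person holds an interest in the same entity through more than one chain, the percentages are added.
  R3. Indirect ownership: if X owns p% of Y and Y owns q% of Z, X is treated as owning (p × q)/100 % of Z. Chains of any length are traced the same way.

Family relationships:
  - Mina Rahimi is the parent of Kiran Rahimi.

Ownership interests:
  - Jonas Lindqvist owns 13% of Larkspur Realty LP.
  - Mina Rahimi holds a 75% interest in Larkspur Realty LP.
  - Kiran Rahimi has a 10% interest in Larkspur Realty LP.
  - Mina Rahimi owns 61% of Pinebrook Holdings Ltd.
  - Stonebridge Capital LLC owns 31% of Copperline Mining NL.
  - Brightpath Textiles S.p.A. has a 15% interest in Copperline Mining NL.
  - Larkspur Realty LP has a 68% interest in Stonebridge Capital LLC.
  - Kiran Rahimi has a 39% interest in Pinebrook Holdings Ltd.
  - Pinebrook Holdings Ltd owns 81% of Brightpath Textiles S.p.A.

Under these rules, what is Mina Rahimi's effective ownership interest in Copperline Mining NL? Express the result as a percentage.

30.068%

By parent–child attribution (R1), Mina Rahimi is treated as also owning Kiran Rahimi's interest in Larkspur Realty LP, giving 75% + 10% = 85%.
By parent–child attribution (R1), Mina Rahimi is treated as also owning Kiran Rahimi's interest in Pinebrook Holdings Ltd, giving 61% + 39% = 100%.
Chain via Larkspur Realty LP → Stonebridge Capital LLC (R3): 85% × 68% × 31% = 17.918% of Copperline Mining NL.
Chain via Pinebrook Holdings Ltd → Brightpath Textiles S.p.A. (R3): 100% × 81% × 15% = 12.15% of Copperline Mining NL.
Aggregating (R2): 17.918% + 12.15% = 30.068%.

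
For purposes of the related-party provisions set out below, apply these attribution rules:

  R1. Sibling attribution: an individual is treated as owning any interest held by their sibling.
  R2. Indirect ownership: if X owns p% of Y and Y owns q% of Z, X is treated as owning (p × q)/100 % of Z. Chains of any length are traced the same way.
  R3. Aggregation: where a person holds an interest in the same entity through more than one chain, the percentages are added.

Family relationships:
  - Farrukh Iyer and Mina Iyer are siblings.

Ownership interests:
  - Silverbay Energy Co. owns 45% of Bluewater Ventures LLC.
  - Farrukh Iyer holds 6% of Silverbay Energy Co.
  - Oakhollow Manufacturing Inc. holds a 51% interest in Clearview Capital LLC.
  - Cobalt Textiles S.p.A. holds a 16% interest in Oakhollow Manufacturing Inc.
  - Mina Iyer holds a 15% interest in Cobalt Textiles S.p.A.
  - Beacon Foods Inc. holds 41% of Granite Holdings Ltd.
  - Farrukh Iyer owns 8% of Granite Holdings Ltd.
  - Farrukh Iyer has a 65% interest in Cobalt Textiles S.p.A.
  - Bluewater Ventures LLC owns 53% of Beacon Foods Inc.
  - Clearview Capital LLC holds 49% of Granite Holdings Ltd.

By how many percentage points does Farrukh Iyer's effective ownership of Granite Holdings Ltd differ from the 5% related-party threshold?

By sibling attribution (R1), Farrukh Iyer is treated as also owning Mina Iyer's interest in Cobalt Textiles S.p.A, giving 65% + 15% = 80%.
Chain via Silverbay Energy Co. → Bluewater Ventures LLC → Beacon Foods Inc. (R2): 6% × 45% × 53% × 41% = 0.58671% of Granite Holdings Ltd.
Chain via Cobalt Textiles S.p.A. → Oakhollow Manufacturing Inc. → Clearview Capital LLC (R2): 80% × 16% × 51% × 49% = 3.19872% of Granite Holdings Ltd.
Direct interest in Granite Holdings Ltd: 8%.
Aggregating (R3): 0.58671% + 3.19872% + 8% = 11.78543%.
11.78543% exceeds the 5% threshold by 6.78543 percentage points.

6.78543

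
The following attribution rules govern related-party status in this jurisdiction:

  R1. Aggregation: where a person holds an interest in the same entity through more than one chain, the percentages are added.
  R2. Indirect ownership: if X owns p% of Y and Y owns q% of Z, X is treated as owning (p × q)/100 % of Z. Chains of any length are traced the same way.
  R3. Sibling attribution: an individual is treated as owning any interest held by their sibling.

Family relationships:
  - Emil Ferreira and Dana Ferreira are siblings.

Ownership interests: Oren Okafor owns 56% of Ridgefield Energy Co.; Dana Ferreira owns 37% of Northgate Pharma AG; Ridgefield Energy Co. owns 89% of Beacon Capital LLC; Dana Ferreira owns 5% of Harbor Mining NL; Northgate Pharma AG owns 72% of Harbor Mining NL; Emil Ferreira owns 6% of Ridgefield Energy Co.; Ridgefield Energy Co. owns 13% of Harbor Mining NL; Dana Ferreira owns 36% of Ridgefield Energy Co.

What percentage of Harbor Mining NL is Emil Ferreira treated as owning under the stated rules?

By sibling attribution (R3), Emil Ferreira is treated as also owning Dana Ferreira's interest in Ridgefield Energy Co, giving 6% + 36% = 42%.
By sibling attribution (R3), Emil Ferreira is treated as owning Dana Ferreira's 37% interest in Northgate Pharma AG.
By sibling attribution (R3), Emil Ferreira is treated as owning Dana Ferreira's 5% interest in Harbor Mining NL.
Chain via Ridgefield Energy Co. (R2): 42% × 13% = 5.46% of Harbor Mining NL.
Chain via Northgate Pharma AG (R2): 37% × 72% = 26.64% of Harbor Mining NL.
Direct interest in Harbor Mining NL: 5%.
Aggregating (R1): 5.46% + 26.64% + 5% = 37.1%.

37.1%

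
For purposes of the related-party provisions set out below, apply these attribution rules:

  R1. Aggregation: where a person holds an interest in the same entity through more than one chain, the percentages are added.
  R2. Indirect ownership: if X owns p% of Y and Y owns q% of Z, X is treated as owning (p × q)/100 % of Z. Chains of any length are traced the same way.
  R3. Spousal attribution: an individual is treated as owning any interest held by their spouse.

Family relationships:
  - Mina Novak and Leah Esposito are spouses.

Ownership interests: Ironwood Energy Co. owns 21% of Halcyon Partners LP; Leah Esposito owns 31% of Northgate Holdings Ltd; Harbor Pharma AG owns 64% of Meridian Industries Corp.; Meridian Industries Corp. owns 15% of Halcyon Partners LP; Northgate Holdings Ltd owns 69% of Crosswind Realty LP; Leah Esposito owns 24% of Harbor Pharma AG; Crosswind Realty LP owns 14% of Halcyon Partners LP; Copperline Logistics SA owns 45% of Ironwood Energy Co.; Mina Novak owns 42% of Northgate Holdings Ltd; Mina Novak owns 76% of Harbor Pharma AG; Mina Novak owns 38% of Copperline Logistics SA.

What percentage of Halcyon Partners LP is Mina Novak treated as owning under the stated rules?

20.2428%

By spousal attribution (R3), Mina Novak is treated as also owning Leah Esposito's interest in Northgate Holdings Ltd, giving 42% + 31% = 73%.
By spousal attribution (R3), Mina Novak is treated as also owning Leah Esposito's interest in Harbor Pharma AG, giving 76% + 24% = 100%.
Chain via Northgate Holdings Ltd → Crosswind Realty LP (R2): 73% × 69% × 14% = 7.0518% of Halcyon Partners LP.
Chain via Copperline Logistics SA → Ironwood Energy Co. (R2): 38% × 45% × 21% = 3.591% of Halcyon Partners LP.
Chain via Harbor Pharma AG → Meridian Industries Corp. (R2): 100% × 64% × 15% = 9.6% of Halcyon Partners LP.
Aggregating (R1): 7.0518% + 3.591% + 9.6% = 20.2428%.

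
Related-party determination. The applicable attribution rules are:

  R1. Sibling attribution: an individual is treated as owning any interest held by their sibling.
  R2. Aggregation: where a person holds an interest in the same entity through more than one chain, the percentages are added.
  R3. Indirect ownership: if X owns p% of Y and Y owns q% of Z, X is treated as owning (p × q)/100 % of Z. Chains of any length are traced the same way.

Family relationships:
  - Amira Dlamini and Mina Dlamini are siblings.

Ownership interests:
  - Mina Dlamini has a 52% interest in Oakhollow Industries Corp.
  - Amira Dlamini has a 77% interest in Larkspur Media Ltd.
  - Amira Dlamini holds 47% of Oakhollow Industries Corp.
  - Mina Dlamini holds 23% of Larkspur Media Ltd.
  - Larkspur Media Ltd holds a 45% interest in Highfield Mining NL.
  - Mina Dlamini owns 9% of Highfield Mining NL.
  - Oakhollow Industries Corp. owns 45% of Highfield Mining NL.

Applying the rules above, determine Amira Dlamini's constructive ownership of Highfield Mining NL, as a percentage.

By sibling attribution (R1), Amira Dlamini is treated as also owning Mina Dlamini's interest in Larkspur Media Ltd, giving 77% + 23% = 100%.
By sibling attribution (R1), Amira Dlamini is treated as also owning Mina Dlamini's interest in Oakhollow Industries Corp, giving 47% + 52% = 99%.
By sibling attribution (R1), Amira Dlamini is treated as owning Mina Dlamini's 9% interest in Highfield Mining NL.
Chain via Larkspur Media Ltd (R3): 100% × 45% = 45% of Highfield Mining NL.
Chain via Oakhollow Industries Corp. (R3): 99% × 45% = 44.55% of Highfield Mining NL.
Direct interest in Highfield Mining NL: 9%.
Aggregating (R2): 45% + 44.55% + 9% = 98.55%.

98.55%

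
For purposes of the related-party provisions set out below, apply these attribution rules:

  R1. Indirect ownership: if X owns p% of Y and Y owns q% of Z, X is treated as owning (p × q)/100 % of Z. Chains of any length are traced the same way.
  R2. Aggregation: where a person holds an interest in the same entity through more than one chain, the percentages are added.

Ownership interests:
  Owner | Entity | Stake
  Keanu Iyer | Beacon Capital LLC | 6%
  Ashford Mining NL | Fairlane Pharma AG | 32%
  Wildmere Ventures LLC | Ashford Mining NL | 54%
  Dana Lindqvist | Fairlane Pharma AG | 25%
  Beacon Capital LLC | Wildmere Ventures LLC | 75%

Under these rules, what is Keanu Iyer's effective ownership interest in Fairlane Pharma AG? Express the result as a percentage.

Chain via Beacon Capital LLC → Wildmere Ventures LLC → Ashford Mining NL (R1): 6% × 75% × 54% × 32% = 0.7776% of Fairlane Pharma AG.

0.7776%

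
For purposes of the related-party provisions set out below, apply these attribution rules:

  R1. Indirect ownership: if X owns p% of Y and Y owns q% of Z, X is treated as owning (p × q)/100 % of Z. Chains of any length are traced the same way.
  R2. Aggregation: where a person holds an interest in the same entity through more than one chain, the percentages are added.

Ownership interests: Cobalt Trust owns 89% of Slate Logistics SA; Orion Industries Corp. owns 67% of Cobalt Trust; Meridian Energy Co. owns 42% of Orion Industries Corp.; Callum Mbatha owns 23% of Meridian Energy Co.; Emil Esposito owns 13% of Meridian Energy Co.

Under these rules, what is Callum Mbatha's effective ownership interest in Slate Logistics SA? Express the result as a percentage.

Chain via Meridian Energy Co. → Orion Industries Corp. → Cobalt Trust (R1): 23% × 42% × 67% × 89% = 5.760258% of Slate Logistics SA.

5.760258%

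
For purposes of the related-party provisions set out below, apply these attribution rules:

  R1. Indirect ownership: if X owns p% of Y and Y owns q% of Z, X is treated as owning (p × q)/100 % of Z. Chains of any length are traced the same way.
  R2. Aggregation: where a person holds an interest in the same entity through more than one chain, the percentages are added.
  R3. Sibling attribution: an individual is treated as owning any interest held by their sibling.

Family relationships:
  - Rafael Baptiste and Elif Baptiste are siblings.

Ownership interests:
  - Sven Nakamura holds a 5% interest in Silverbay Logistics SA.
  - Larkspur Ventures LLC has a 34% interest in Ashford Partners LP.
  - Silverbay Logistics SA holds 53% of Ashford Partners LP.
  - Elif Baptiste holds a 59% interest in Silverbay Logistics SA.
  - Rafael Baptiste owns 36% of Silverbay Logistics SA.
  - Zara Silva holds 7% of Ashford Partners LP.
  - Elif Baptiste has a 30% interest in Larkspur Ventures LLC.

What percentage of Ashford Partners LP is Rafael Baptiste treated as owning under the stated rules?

By sibling attribution (R3), Rafael Baptiste is treated as also owning Elif Baptiste's interest in Silverbay Logistics SA, giving 36% + 59% = 95%.
By sibling attribution (R3), Rafael Baptiste is treated as owning Elif Baptiste's 30% interest in Larkspur Ventures LLC.
Chain via Silverbay Logistics SA (R1): 95% × 53% = 50.35% of Ashford Partners LP.
Chain via Larkspur Ventures LLC (R1): 30% × 34% = 10.2% of Ashford Partners LP.
Aggregating (R2): 50.35% + 10.2% = 60.55%.

60.55%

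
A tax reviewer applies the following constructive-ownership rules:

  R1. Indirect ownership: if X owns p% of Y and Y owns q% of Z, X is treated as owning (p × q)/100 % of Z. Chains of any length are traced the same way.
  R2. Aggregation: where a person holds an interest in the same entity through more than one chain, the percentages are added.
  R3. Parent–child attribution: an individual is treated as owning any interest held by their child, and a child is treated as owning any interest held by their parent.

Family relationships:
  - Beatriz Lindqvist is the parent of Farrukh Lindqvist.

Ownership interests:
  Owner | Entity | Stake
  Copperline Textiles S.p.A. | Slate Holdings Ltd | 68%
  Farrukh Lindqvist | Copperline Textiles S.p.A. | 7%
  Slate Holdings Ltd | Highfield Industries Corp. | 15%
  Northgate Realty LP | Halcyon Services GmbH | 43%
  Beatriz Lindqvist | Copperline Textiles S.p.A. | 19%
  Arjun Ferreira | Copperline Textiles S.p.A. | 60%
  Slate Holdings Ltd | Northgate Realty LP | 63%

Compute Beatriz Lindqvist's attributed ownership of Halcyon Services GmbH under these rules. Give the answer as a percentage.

By parent–child attribution (R3), Beatriz Lindqvist is treated as also owning Farrukh Lindqvist's interest in Copperline Textiles S.p.A, giving 19% + 7% = 26%.
Chain via Copperline Textiles S.p.A. → Slate Holdings Ltd → Northgate Realty LP (R1): 26% × 68% × 63% × 43% = 4.789512% of Halcyon Services GmbH.

4.789512%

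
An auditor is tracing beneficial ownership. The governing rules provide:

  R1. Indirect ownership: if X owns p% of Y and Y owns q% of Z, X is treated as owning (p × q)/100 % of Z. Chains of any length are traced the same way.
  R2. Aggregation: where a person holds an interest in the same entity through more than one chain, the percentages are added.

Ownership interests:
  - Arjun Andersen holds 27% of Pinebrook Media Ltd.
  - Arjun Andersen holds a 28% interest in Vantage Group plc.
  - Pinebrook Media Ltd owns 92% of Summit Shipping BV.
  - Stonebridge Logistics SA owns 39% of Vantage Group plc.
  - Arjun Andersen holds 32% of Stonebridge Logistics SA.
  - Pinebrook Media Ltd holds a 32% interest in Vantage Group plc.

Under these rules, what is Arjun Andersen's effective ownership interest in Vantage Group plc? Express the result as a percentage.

49.12%

Chain via Pinebrook Media Ltd (R1): 27% × 32% = 8.64% of Vantage Group plc.
Chain via Stonebridge Logistics SA (R1): 32% × 39% = 12.48% of Vantage Group plc.
Direct interest in Vantage Group plc: 28%.
Aggregating (R2): 8.64% + 12.48% + 28% = 49.12%.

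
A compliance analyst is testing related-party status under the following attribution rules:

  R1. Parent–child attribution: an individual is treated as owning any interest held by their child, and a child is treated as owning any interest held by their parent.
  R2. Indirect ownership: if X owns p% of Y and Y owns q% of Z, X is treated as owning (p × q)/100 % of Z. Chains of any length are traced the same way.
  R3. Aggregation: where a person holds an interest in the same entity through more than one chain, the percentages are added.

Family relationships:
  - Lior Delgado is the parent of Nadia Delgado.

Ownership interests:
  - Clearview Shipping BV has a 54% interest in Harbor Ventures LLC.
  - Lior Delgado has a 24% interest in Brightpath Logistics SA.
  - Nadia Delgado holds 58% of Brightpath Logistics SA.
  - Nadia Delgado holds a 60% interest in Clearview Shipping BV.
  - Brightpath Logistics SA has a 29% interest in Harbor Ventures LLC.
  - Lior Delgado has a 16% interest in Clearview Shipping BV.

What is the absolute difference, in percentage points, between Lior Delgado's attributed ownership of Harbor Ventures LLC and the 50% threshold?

14.82

By parent–child attribution (R1), Lior Delgado is treated as also owning Nadia Delgado's interest in Brightpath Logistics SA, giving 24% + 58% = 82%.
By parent–child attribution (R1), Lior Delgado is treated as also owning Nadia Delgado's interest in Clearview Shipping BV, giving 16% + 60% = 76%.
Chain via Brightpath Logistics SA (R2): 82% × 29% = 23.78% of Harbor Ventures LLC.
Chain via Clearview Shipping BV (R2): 76% × 54% = 41.04% of Harbor Ventures LLC.
Aggregating (R3): 23.78% + 41.04% = 64.82%.
64.82% exceeds the 50% threshold by 14.82 percentage points.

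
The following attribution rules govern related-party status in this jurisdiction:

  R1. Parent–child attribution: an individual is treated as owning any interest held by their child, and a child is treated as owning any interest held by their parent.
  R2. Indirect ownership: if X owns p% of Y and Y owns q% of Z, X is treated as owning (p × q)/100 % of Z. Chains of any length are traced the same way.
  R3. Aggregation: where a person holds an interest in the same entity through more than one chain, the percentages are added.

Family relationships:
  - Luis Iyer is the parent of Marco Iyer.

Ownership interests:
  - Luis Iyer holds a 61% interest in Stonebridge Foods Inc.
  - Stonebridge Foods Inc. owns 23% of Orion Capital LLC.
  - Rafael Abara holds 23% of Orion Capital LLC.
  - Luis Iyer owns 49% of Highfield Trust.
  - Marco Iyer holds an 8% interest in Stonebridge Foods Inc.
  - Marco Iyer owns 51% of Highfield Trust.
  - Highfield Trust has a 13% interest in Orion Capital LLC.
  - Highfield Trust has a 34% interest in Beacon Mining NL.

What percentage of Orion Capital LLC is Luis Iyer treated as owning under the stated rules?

28.87%

By parent–child attribution (R1), Luis Iyer is treated as also owning Marco Iyer's interest in Highfield Trust, giving 49% + 51% = 100%.
By parent–child attribution (R1), Luis Iyer is treated as also owning Marco Iyer's interest in Stonebridge Foods Inc, giving 61% + 8% = 69%.
Chain via Highfield Trust (R2): 100% × 13% = 13% of Orion Capital LLC.
Chain via Stonebridge Foods Inc. (R2): 69% × 23% = 15.87% of Orion Capital LLC.
Aggregating (R3): 13% + 15.87% = 28.87%.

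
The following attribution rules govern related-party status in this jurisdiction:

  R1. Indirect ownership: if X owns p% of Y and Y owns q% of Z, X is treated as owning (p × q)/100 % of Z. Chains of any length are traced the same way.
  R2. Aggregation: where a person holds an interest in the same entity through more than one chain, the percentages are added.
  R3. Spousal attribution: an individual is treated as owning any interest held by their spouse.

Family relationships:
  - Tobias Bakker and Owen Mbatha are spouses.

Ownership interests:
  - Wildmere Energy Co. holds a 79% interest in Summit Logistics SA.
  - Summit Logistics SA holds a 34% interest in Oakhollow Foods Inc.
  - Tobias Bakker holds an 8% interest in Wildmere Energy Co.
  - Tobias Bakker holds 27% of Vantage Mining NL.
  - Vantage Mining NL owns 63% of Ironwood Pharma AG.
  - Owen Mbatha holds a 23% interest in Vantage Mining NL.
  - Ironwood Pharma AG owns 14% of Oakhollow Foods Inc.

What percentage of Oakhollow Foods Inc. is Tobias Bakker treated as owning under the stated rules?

6.5588%

By spousal attribution (R3), Tobias Bakker is treated as also owning Owen Mbatha's interest in Vantage Mining NL, giving 27% + 23% = 50%.
Chain via Vantage Mining NL → Ironwood Pharma AG (R1): 50% × 63% × 14% = 4.41% of Oakhollow Foods Inc.
Chain via Wildmere Energy Co. → Summit Logistics SA (R1): 8% × 79% × 34% = 2.1488% of Oakhollow Foods Inc.
Aggregating (R2): 4.41% + 2.1488% = 6.5588%.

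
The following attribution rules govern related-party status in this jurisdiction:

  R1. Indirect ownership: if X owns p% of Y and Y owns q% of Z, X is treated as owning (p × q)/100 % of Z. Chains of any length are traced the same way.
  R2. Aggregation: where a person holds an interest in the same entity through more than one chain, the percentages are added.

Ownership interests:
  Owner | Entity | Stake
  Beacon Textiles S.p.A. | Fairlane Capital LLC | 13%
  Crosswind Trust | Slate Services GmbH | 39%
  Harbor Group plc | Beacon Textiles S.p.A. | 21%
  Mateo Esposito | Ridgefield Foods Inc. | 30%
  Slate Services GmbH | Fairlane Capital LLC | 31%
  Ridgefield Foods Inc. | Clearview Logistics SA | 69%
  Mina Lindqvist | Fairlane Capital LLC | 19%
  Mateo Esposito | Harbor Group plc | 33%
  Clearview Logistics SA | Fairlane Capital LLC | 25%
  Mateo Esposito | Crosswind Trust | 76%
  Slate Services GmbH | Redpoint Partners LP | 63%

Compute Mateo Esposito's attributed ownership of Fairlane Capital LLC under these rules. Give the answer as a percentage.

Chain via Ridgefield Foods Inc. → Clearview Logistics SA (R1): 30% × 69% × 25% = 5.175% of Fairlane Capital LLC.
Chain via Crosswind Trust → Slate Services GmbH (R1): 76% × 39% × 31% = 9.1884% of Fairlane Capital LLC.
Chain via Harbor Group plc → Beacon Textiles S.p.A. (R1): 33% × 21% × 13% = 0.9009% of Fairlane Capital LLC.
Aggregating (R2): 5.175% + 9.1884% + 0.9009% = 15.2643%.

15.2643%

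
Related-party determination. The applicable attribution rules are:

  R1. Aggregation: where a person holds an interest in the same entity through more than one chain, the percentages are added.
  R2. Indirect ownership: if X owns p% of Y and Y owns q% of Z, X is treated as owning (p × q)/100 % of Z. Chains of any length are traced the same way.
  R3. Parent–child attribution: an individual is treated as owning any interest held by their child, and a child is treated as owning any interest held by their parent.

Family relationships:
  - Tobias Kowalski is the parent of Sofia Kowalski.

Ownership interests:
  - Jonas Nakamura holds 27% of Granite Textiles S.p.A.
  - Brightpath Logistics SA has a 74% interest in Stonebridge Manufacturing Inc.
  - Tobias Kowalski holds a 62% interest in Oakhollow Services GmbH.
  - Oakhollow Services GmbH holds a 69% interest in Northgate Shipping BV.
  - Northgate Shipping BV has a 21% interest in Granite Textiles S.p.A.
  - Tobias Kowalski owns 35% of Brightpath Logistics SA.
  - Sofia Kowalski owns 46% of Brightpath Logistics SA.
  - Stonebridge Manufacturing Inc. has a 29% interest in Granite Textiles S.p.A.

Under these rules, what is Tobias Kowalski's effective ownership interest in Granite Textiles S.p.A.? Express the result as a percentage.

26.3664%

By parent–child attribution (R3), Tobias Kowalski is treated as also owning Sofia Kowalski's interest in Brightpath Logistics SA, giving 35% + 46% = 81%.
Chain via Oakhollow Services GmbH → Northgate Shipping BV (R2): 62% × 69% × 21% = 8.9838% of Granite Textiles S.p.A.
Chain via Brightpath Logistics SA → Stonebridge Manufacturing Inc. (R2): 81% × 74% × 29% = 17.3826% of Granite Textiles S.p.A.
Aggregating (R1): 8.9838% + 17.3826% = 26.3664%.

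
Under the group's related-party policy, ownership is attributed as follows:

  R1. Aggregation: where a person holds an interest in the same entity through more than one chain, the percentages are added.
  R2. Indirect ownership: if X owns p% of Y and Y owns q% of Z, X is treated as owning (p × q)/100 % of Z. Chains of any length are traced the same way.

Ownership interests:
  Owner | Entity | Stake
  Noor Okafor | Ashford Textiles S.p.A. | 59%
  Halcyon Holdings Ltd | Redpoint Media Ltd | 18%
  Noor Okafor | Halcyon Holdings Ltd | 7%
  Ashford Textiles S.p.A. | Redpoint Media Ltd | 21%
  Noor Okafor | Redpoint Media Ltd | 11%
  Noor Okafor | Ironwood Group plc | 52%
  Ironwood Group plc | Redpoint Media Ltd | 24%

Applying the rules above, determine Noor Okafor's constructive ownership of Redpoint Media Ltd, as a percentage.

37.13%

Chain via Ironwood Group plc (R2): 52% × 24% = 12.48% of Redpoint Media Ltd.
Chain via Halcyon Holdings Ltd (R2): 7% × 18% = 1.26% of Redpoint Media Ltd.
Chain via Ashford Textiles S.p.A. (R2): 59% × 21% = 12.39% of Redpoint Media Ltd.
Direct interest in Redpoint Media Ltd: 11%.
Aggregating (R1): 12.48% + 1.26% + 12.39% + 11% = 37.13%.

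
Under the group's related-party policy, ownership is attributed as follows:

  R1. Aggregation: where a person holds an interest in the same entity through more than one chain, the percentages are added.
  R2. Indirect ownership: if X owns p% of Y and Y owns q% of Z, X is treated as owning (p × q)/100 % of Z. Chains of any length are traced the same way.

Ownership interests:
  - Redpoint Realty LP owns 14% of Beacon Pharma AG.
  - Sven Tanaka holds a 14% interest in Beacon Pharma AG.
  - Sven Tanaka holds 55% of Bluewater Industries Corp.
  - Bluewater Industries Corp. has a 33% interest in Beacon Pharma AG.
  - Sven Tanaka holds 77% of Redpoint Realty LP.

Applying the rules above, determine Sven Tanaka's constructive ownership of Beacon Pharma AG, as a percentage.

Chain via Redpoint Realty LP (R2): 77% × 14% = 10.78% of Beacon Pharma AG.
Chain via Bluewater Industries Corp. (R2): 55% × 33% = 18.15% of Beacon Pharma AG.
Direct interest in Beacon Pharma AG: 14%.
Aggregating (R1): 10.78% + 18.15% + 14% = 42.93%.

42.93%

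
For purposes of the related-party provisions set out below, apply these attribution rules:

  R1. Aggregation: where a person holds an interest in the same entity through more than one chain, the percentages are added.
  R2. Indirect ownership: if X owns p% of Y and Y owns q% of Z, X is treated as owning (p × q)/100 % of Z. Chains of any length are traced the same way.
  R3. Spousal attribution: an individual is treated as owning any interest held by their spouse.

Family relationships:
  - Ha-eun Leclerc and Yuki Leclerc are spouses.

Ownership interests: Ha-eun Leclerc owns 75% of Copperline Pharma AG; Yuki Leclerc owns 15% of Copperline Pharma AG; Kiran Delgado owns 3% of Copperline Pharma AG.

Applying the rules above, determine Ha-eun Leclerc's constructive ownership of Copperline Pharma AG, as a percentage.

90%

By spousal attribution (R3), Ha-eun Leclerc is treated as also owning Yuki Leclerc's interest in Copperline Pharma AG, giving 75% + 15% = 90%.
Direct interest in Copperline Pharma AG: 90%.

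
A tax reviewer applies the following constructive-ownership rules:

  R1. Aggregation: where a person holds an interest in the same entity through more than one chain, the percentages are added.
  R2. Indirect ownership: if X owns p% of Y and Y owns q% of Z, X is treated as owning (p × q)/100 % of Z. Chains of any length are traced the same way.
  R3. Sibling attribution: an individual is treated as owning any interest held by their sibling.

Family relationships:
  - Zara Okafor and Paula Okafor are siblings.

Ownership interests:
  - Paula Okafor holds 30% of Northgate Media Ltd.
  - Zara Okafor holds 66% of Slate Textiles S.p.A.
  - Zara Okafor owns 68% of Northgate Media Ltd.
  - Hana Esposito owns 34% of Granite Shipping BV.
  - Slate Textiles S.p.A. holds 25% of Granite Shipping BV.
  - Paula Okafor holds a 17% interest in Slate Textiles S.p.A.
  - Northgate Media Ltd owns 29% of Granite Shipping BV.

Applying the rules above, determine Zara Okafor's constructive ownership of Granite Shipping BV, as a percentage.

By sibling attribution (R3), Zara Okafor is treated as also owning Paula Okafor's interest in Northgate Media Ltd, giving 68% + 30% = 98%.
By sibling attribution (R3), Zara Okafor is treated as also owning Paula Okafor's interest in Slate Textiles S.p.A, giving 66% + 17% = 83%.
Chain via Northgate Media Ltd (R2): 98% × 29% = 28.42% of Granite Shipping BV.
Chain via Slate Textiles S.p.A. (R2): 83% × 25% = 20.75% of Granite Shipping BV.
Aggregating (R1): 28.42% + 20.75% = 49.17%.

49.17%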